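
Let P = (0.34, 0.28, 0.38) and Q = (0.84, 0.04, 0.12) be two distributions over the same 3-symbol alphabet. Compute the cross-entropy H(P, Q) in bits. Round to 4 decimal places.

2.5482 bits

H(P,Q) = −Σ p·log₂ q.
  −0.34·log₂(0.84) = 0.08552
  −0.28·log₂(0.04) = 1.30028
  −0.38·log₂(0.12) = 1.16238
H(P,Q) = 2.5482 bits.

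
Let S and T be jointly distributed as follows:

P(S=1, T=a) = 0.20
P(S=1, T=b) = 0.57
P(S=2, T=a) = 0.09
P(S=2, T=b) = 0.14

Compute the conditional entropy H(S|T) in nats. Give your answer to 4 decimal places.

0.5321 nats

Marginals: p(S) = (0.7700, 0.2300), p(T) = (0.2900, 0.7100).
H(S|T) = Σ p(T) · H(S|T=·).
  T=a: p=0.2900, H(S|T=a) = 0.6194
  T=b: p=0.7100, H(S|T=b) = 0.4965
Weighted sum = 0.5321 nats.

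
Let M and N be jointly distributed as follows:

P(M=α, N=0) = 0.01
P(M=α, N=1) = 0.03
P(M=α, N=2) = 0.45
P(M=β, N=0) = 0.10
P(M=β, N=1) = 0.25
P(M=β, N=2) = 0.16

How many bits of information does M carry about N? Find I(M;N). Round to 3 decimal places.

Marginals: p(M) = (0.4900, 0.5100), p(N) = (0.1100, 0.2800, 0.6100).
I(M;N) = H(M) + H(N) − H(M,N).
H(M) = 0.9997, H(N) = 1.2995, H(M,N) = 1.9918.
I(M;N) = 0.9997 + 1.2995 − 1.9918 = 0.307 bits.

0.307 bits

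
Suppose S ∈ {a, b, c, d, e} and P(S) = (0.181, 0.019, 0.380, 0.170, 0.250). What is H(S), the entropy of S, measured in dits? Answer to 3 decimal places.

0.608 dits

H(S) = −Σ p·log₁₀ p.
  −(0.181)·log₁₀(0.181) = 0.1344
  −(0.019)·log₁₀(0.019) = 0.0327
  −(0.380)·log₁₀(0.380) = 0.1597
  −(0.170)·log₁₀(0.170) = 0.1308
  −(0.250)·log₁₀(0.250) = 0.1505
Sum: 0.1344 + 0.0327 + 0.1597 + 0.1308 + 0.1505 = 0.608 dits.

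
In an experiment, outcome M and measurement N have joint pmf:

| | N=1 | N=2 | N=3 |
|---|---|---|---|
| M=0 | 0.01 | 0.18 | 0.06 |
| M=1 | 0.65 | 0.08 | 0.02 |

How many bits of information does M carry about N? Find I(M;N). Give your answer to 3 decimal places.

Marginals: p(M) = (0.2500, 0.7500), p(N) = (0.6600, 0.2600, 0.0800).
I(M;N) = H(M) + H(N) − H(M,N).
H(M) = 0.8113, H(N) = 1.1924, H(M,N) = 1.5636.
I(M;N) = 0.8113 + 1.1924 − 1.5636 = 0.440 bits.

0.440 bits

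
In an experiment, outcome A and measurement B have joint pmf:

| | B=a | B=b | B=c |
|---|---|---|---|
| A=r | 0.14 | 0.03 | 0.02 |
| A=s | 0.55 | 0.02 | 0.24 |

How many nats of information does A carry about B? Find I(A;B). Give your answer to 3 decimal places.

0.034 nats

Marginals: p(A) = (0.1900, 0.8100), p(B) = (0.6900, 0.0500, 0.2600).
I(A;B) = Σ p(x,y)·ln[p(x,y)/(p(x)p(y))].
  (r,a): 0.14·ln(1.0679) = 0.0092
  (r,b): 0.03·ln(3.1579) = 0.0345
  (r,c): 0.02·ln(0.4049) = -0.0181
  (s,a): 0.55·ln(0.9841) = -0.0088
  (s,b): 0.02·ln(0.4938) = -0.0141
  (s,c): 0.24·ln(1.1396) = 0.0314
Sum = 0.034 nats.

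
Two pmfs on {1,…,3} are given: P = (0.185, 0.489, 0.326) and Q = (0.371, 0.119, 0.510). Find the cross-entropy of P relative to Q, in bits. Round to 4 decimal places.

2.0830 bits

H(P,Q) = −Σ p·log₂ q.
  −0.185·log₂(0.371) = 0.26464
  −0.489·log₂(0.119) = 1.50170
  −0.326·log₂(0.510) = 0.31669
H(P,Q) = 2.0830 bits.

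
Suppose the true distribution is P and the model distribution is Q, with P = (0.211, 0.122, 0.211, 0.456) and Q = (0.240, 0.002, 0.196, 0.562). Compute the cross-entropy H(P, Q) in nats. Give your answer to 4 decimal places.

1.6659 nats

H(P,Q) = −Σ p·ln q.
  −0.211·ln(0.240) = 0.30112
  −0.122·ln(0.002) = 0.75818
  −0.211·ln(0.196) = 0.34385
  −0.456·ln(0.562) = 0.26277
H(P,Q) = 1.6659 nats.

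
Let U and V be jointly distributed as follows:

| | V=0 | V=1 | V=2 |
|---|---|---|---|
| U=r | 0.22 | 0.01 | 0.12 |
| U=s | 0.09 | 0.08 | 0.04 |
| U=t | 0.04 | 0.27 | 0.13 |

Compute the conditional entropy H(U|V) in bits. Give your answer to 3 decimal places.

Chain rule: H(U|V) = H(U,V) − H(V).
Marginals: p(U) = (0.3500, 0.2100, 0.4400), p(V) = (0.3500, 0.3600, 0.2900).
H(U,V) = 2.7824 bits; H(V) = 1.5786 bits.
H(U|V) = 2.7824 − 1.5786 = 1.204 bits.

1.204 bits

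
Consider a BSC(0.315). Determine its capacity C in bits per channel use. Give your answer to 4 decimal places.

Binary symmetric channel: C = 1 − h₂(ε) where h₂ is the binary entropy function.
h₂(0.315) = −0.315·log₂0.315 − 0.685·log₂0.685 = 0.8989.
C = 1 − 0.8989 = 0.1011 bits per channel use.

0.1011 bits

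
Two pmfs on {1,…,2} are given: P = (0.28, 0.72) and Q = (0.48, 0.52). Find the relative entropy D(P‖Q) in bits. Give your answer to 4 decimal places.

0.1203 bits

D(P‖Q) = Σ p·log₂(p/q).
  0.28·log₂(0.28/0.48) = -0.21773
  0.72·log₂(0.72/0.52) = 0.33803
D(P‖Q) = 0.1203 bits.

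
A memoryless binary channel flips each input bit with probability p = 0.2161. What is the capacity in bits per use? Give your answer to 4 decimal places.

Binary symmetric channel: C = 1 − h₂(ε) where h₂ is the binary entropy function.
h₂(0.2161) = −0.2161·log₂0.2161 − 0.7839·log₂0.7839 = 0.7530.
C = 1 − 0.7530 = 0.2470 bits per channel use.

0.2470 bits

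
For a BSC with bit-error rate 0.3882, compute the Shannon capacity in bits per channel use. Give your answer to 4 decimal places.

0.0364 bits

Binary symmetric channel: C = 1 − h₂(ε) where h₂ is the binary entropy function.
h₂(0.3882) = −0.3882·log₂0.3882 − 0.6118·log₂0.6118 = 0.9636.
C = 1 − 0.9636 = 0.0364 bits per channel use.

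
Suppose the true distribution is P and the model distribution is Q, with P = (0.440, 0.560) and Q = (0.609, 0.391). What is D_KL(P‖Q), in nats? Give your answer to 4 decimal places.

0.0581 nats

D(P‖Q) = Σ p·ln(p/q).
  0.440·ln(0.440/0.609) = -0.14302
  0.560·ln(0.560/0.391) = 0.20117
D(P‖Q) = 0.0581 nats.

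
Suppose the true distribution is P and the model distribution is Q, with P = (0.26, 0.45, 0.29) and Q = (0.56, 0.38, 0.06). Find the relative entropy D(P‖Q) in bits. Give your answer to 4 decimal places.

D(P‖Q) = Σ p·log₂(p/q).
  0.26·log₂(0.26/0.56) = -0.28780
  0.45·log₂(0.45/0.38) = 0.10977
  0.29·log₂(0.29/0.06) = 0.65918
D(P‖Q) = 0.4811 bits.

0.4811 bits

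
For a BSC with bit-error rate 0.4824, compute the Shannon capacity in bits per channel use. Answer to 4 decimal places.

0.0009 bits

Binary symmetric channel: C = 1 − h₂(ε) where h₂ is the binary entropy function.
h₂(0.4824) = −0.4824·log₂0.4824 − 0.5176·log₂0.5176 = 0.9991.
C = 1 − 0.9991 = 0.0009 bits per channel use.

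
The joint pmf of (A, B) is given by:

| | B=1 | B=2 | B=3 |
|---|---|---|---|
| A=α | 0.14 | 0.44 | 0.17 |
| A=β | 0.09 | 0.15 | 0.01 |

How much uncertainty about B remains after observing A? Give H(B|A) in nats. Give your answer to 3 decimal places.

0.923 nats

Chain rule: H(B|A) = H(A,B) − H(A).
Marginals: p(A) = (0.7500, 0.2500), p(B) = (0.2300, 0.5900, 0.1800).
H(A,B) = 1.4851 nats; H(A) = 0.5623 nats.
H(B|A) = 1.4851 − 0.5623 = 0.923 nats.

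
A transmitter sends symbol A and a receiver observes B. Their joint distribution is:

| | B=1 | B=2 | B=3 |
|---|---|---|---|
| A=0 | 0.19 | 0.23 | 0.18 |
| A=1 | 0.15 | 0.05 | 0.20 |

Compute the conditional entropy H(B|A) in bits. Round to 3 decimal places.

1.508 bits

Marginals: p(A) = (0.6000, 0.4000), p(B) = (0.3400, 0.2800, 0.3800).
H(B|A) = Σ p(A) · H(B|A=·).
  A=0: p=0.6000, H(B|A=0) = 1.5767
  A=1: p=0.4000, H(B|A=1) = 1.4056
Weighted sum = 1.508 bits.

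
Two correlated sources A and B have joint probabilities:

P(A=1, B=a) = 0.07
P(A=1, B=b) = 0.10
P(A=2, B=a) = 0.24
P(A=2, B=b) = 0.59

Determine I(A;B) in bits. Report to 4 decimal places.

0.0069 bits

Marginals: p(A) = (0.1700, 0.8300), p(B) = (0.3100, 0.6900).
I(A;B) = Σ p(x,y)·log₂[p(x,y)/(p(x)p(y))].
  (1,a): 0.07·log₂(1.3283) = 0.02867
  (1,b): 0.10·log₂(0.8525) = -0.02302
  (2,a): 0.24·log₂(0.9328) = -0.02410
  (2,b): 0.59·log₂(1.0302) = 0.02533
Sum = 0.0069 bits.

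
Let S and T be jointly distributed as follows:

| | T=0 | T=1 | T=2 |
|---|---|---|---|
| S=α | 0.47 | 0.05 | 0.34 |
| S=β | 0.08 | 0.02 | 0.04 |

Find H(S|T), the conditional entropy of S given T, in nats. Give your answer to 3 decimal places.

Marginals: p(S) = (0.8600, 0.1400), p(T) = (0.5500, 0.0700, 0.3800).
H(S|T) = Σ p(T) · H(S|T=·).
  T=0: p=0.5500, H(S|T=0) = 0.4147
  T=1: p=0.0700, H(S|T=1) = 0.5983
  T=2: p=0.3800, H(S|T=2) = 0.3365
Weighted sum = 0.398 nats.

0.398 nats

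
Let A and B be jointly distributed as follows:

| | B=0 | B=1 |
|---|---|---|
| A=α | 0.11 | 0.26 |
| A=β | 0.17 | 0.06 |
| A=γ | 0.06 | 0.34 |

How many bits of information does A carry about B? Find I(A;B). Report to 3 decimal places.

0.166 bits

Marginals: p(A) = (0.3700, 0.2300, 0.4000), p(B) = (0.3400, 0.6600).
I(A;B) = Σ p(x,y)·log₂[p(x,y)/(p(x)p(y))].
  (α,0): 0.11·log₂(0.8744) = -0.0213
  (α,1): 0.26·log₂(1.0647) = 0.0235
  (β,0): 0.17·log₂(2.1739) = 0.1905
  (β,1): 0.06·log₂(0.3953) = -0.0803
  (γ,0): 0.06·log₂(0.4412) = -0.0708
  (γ,1): 0.34·log₂(1.2879) = 0.1241
Sum = 0.166 bits.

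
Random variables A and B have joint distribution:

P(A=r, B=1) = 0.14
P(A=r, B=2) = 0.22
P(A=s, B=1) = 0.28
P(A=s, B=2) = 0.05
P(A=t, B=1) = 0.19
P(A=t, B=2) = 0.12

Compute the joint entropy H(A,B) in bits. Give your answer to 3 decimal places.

H(A,B) = −Σ p(x,y)·log₂ p(x,y) over all 6 cells.
  cell (r,1): −0.14·log₂0.14 = 0.3971
  cell (r,2): −0.22·log₂0.22 = 0.4806
  cell (s,1): −0.28·log₂0.28 = 0.5142
  cell (s,2): −0.05·log₂0.05 = 0.2161
  cell (t,1): −0.19·log₂0.19 = 0.4552
  cell (t,2): −0.12·log₂0.12 = 0.3671
Sum = 2.430 bits.

2.430 bits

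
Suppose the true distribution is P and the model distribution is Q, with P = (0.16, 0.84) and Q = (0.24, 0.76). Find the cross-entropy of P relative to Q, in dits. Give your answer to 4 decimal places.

H(P,Q) = −Σ p·log₁₀ q.
  −0.16·log₁₀(0.24) = 0.09917
  −0.84·log₁₀(0.76) = 0.10012
H(P,Q) = 0.1993 dits.

0.1993 dits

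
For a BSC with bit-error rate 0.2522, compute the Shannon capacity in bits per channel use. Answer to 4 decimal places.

Binary symmetric channel: C = 1 − h₂(ε) where h₂ is the binary entropy function.
h₂(0.2522) = −0.2522·log₂0.2522 − 0.7478·log₂0.7478 = 0.8147.
C = 1 − 0.8147 = 0.1853 bits per channel use.

0.1853 bits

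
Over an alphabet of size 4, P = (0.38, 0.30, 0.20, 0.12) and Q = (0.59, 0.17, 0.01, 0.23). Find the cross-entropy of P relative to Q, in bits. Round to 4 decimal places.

2.6394 bits

H(P,Q) = −Σ p·log₂ q.
  −0.38·log₂(0.59) = 0.28926
  −0.30·log₂(0.17) = 0.76692
  −0.20·log₂(0.01) = 1.32877
  −0.12·log₂(0.23) = 0.25444
H(P,Q) = 2.6394 bits.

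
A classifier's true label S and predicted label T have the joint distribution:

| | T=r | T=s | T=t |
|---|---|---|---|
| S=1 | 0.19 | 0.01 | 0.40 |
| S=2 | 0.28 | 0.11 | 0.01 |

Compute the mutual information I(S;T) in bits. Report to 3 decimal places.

0.396 bits

Marginals: p(S) = (0.6000, 0.4000), p(T) = (0.4700, 0.1200, 0.4100).
I(S;T) = H(S) + H(T) − H(S,T).
H(S) = 0.9710, H(T) = 1.4064, H(S,T) = 1.9814.
I(S;T) = 0.9710 + 1.4064 − 1.9814 = 0.396 bits.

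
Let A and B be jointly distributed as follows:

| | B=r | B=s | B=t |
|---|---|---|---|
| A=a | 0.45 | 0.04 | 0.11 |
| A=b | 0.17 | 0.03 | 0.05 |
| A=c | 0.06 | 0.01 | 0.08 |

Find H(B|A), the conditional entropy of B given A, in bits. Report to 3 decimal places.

Marginals: p(A) = (0.6000, 0.2500, 0.1500), p(B) = (0.6800, 0.0800, 0.2400).
H(B|A) = Σ p(A) · H(B|A=·).
  A=a: p=0.6000, H(B|A=a) = 1.0204
  A=b: p=0.2500, H(B|A=b) = 1.2098
  A=c: p=0.1500, H(B|A=c) = 1.2729
Weighted sum = 1.106 bits.

1.106 bits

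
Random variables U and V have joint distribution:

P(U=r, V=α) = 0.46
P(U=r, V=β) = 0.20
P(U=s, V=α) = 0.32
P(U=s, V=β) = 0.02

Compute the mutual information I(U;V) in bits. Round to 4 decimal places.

0.0664 bits

Marginals: p(U) = (0.6600, 0.3400), p(V) = (0.7800, 0.2200).
I(U;V) = Σ p(x,y)·log₂[p(x,y)/(p(x)p(y))].
  (r,α): 0.46·log₂(0.8936) = -0.07469
  (r,β): 0.20·log₂(1.3774) = 0.09239
  (s,α): 0.32·log₂(1.2066) = 0.08672
  (s,β): 0.02·log₂(0.2674) = -0.03806
Sum = 0.0664 bits.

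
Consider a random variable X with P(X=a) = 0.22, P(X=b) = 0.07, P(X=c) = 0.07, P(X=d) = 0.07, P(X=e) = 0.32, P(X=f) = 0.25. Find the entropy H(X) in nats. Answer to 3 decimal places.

1.603 nats

H(X) = −Σ p·ln p.
  −(0.22)·ln(0.22) = 0.3331
  −(0.07)·ln(0.07) = 0.1861
  −(0.07)·ln(0.07) = 0.1861
  −(0.07)·ln(0.07) = 0.1861
  −(0.32)·ln(0.32) = 0.3646
  −(0.25)·ln(0.25) = 0.3466
Sum: 0.3331 + 0.1861 + 0.1861 + 0.1861 + 0.3646 + 0.3466 = 1.603 nats.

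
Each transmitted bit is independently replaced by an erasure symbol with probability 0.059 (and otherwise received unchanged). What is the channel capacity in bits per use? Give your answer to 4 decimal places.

0.9410 bits

Binary erasure channel: capacity C = 1 − ε.
C = 1 − 0.059 = 0.9410 bits per channel use.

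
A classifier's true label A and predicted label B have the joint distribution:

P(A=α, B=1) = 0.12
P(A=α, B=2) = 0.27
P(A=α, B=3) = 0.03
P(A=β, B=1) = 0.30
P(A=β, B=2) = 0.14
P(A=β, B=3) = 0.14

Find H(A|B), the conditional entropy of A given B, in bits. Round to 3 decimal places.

0.857 bits

Marginals: p(A) = (0.4200, 0.5800), p(B) = (0.4200, 0.4100, 0.1700).
H(A|B) = Σ p(B) · H(A|B=·).
  B=1: p=0.4200, H(A|B=1) = 0.8631
  B=2: p=0.4100, H(A|B=2) = 0.9262
  B=3: p=0.1700, H(A|B=3) = 0.6723
Weighted sum = 0.857 bits.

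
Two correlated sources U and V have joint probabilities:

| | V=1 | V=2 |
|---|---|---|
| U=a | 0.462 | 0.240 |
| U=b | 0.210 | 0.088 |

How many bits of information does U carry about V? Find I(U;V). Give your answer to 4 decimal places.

0.0015 bits

Marginals: p(U) = (0.7020, 0.2980), p(V) = (0.6720, 0.3280).
I(U;V) = Σ p(x,y)·log₂[p(x,y)/(p(x)p(y))].
  (a,1): 0.462·log₂(0.9793) = -0.01391
  (a,2): 0.240·log₂(1.0423) = 0.01435
  (b,1): 0.210·log₂(1.0487) = 0.01439
  (b,2): 0.088·log₂(0.9003) = -0.01333
Sum = 0.0015 bits.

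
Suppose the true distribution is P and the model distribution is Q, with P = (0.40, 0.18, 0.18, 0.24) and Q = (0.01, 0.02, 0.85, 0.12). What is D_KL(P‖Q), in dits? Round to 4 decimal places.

D(P‖Q) = Σ p·log₁₀(p/q).
  0.40·log₁₀(0.40/0.01) = 0.64082
  0.18·log₁₀(0.18/0.02) = 0.17176
  0.18·log₁₀(0.18/0.85) = -0.12135
  0.24·log₁₀(0.24/0.12) = 0.07225
D(P‖Q) = 0.7635 dits.

0.7635 dits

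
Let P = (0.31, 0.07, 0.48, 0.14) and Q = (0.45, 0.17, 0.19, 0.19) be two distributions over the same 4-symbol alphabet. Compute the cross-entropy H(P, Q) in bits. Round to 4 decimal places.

2.0215 bits

H(P,Q) = −Σ p·log₂ q.
  −0.31·log₂(0.45) = 0.35712
  −0.07·log₂(0.17) = 0.17895
  −0.48·log₂(0.19) = 1.15005
  −0.14·log₂(0.19) = 0.33543
H(P,Q) = 2.0215 bits.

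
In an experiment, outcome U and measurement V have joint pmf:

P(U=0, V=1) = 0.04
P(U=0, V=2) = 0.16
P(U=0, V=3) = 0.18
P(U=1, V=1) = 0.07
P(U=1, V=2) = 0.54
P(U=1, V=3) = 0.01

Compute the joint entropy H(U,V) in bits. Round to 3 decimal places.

H(U,V) = −Σ p(x,y)·log₂ p(x,y) over all 6 cells.
  cell (0,1): −0.04·log₂0.04 = 0.1858
  cell (0,2): −0.16·log₂0.16 = 0.4230
  cell (0,3): −0.18·log₂0.18 = 0.4453
  cell (1,1): −0.07·log₂0.07 = 0.2686
  cell (1,2): −0.54·log₂0.54 = 0.4800
  cell (1,3): −0.01·log₂0.01 = 0.0664
Sum = 1.869 bits.

1.869 bits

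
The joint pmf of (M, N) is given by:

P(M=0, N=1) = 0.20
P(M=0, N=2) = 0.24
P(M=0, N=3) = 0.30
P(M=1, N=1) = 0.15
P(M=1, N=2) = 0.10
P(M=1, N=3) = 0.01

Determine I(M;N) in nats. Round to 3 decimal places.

0.084 nats

Marginals: p(M) = (0.7400, 0.2600), p(N) = (0.3500, 0.3400, 0.3100).
I(M;N) = Σ p(x,y)·ln[p(x,y)/(p(x)p(y))].
  (0,1): 0.20·ln(0.7722) = -0.0517
  (0,2): 0.24·ln(0.9539) = -0.0113
  (0,3): 0.30·ln(1.3078) = 0.0805
  (1,1): 0.15·ln(1.6484) = 0.0750
  (1,2): 0.10·ln(1.1312) = 0.0123
  (1,3): 0.01·ln(0.1241) = -0.0209
Sum = 0.084 nats.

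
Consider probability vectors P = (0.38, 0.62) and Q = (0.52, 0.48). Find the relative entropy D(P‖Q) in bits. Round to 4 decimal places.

0.0570 bits

D(P‖Q) = Σ p·log₂(p/q).
  0.38·log₂(0.38/0.52) = -0.17195
  0.62·log₂(0.62/0.48) = 0.22892
D(P‖Q) = 0.0570 bits.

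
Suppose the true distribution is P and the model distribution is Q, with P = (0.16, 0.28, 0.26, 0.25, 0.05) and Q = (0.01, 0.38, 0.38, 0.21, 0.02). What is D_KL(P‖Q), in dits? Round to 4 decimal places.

D(P‖Q) = Σ p·log₁₀(p/q).
  0.16·log₁₀(0.16/0.01) = 0.19266
  0.28·log₁₀(0.28/0.38) = -0.03714
  0.26·log₁₀(0.26/0.38) = -0.04285
  0.25·log₁₀(0.25/0.21) = 0.01893
  0.05·log₁₀(0.05/0.02) = 0.01990
D(P‖Q) = 0.1515 dits.

0.1515 dits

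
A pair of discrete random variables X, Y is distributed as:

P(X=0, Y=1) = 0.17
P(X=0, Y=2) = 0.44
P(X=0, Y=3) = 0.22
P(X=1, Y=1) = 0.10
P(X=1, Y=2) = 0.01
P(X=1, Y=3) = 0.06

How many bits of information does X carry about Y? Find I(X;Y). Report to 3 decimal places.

Marginals: p(X) = (0.8300, 0.1700), p(Y) = (0.2700, 0.4500, 0.2800).
I(X;Y) = Σ p(x,y)·log₂[p(x,y)/(p(x)p(y))].
  (0,1): 0.17·log₂(0.7586) = -0.0678
  (0,2): 0.44·log₂(1.1780) = 0.1040
  (0,3): 0.22·log₂(0.9466) = -0.0174
  (1,1): 0.10·log₂(2.1786) = 0.1123
  (1,2): 0.01·log₂(0.1307) = -0.0294
  (1,3): 0.06·log₂(1.2605) = 0.0200
Sum = 0.122 bits.

0.122 bits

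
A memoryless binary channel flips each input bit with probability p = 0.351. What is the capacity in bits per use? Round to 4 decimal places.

Binary symmetric channel: C = 1 − h₂(ε) where h₂ is the binary entropy function.
h₂(0.351) = −0.351·log₂0.351 − 0.649·log₂0.649 = 0.9350.
C = 1 − 0.9350 = 0.0650 bits per channel use.

0.0650 bits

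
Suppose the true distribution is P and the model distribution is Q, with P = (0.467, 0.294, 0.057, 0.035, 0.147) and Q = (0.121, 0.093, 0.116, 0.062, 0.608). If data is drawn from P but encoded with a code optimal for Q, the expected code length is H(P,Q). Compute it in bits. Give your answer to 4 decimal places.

H(P,Q) = −Σ p·log₂ q.
  −0.467·log₂(0.121) = 1.42291
  −0.294·log₂(0.093) = 1.00743
  −0.057·log₂(0.116) = 0.17714
  −0.035·log₂(0.062) = 0.14041
  −0.147·log₂(0.608) = 0.10552
H(P,Q) = 2.8534 bits.

2.8534 bits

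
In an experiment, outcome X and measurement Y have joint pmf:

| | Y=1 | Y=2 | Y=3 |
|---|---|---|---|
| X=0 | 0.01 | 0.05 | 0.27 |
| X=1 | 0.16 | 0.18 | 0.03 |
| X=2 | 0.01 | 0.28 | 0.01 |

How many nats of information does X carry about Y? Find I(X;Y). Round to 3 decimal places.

0.405 nats

Marginals: p(X) = (0.3300, 0.3700, 0.3000), p(Y) = (0.1800, 0.5100, 0.3100).
I(X;Y) = H(X) + H(Y) − H(X,Y).
H(X) = 1.0949, H(Y) = 1.0151, H(X,Y) = 1.7050.
I(X;Y) = 1.0949 + 1.0151 − 1.7050 = 0.405 nats.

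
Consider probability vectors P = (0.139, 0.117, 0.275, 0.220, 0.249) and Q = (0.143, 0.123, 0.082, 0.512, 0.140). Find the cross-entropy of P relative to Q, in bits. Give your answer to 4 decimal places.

H(P,Q) = −Σ p·log₂ q.
  −0.139·log₂(0.143) = 0.39002
  −0.117·log₂(0.123) = 0.35372
  −0.275·log₂(0.082) = 0.99226
  −0.220·log₂(0.512) = 0.21247
  −0.249·log₂(0.140) = 0.70629
H(P,Q) = 2.6548 bits.

2.6548 bits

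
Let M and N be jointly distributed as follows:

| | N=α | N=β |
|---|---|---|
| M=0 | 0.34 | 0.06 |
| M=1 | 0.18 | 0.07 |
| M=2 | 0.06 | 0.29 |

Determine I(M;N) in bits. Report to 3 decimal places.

Marginals: p(M) = (0.4000, 0.2500, 0.3500), p(N) = (0.5800, 0.4200).
I(M;N) = H(M) + H(N) − H(M,N).
H(M) = 1.5589, H(N) = 0.9815, H(M,N) = 2.2480.
I(M;N) = 1.5589 + 0.9815 − 2.2480 = 0.292 bits.

0.292 bits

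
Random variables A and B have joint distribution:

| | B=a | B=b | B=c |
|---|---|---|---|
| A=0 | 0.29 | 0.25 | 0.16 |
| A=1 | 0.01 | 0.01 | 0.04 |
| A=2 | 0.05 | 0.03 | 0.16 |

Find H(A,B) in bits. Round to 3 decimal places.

2.550 bits

H(A,B) = −Σ p(x,y)·log₂ p(x,y) over all 9 cells.
  cell (0,a): −0.29·log₂0.29 = 0.5179
  cell (0,b): −0.25·log₂0.25 = 0.5000
  cell (0,c): −0.16·log₂0.16 = 0.4230
  cell (1,a): −0.01·log₂0.01 = 0.0664
  cell (1,b): −0.01·log₂0.01 = 0.0664
  cell (1,c): −0.04·log₂0.04 = 0.1858
  cell (2,a): −0.05·log₂0.05 = 0.2161
  cell (2,b): −0.03·log₂0.03 = 0.1518
  cell (2,c): −0.16·log₂0.16 = 0.4230
Sum = 2.550 bits.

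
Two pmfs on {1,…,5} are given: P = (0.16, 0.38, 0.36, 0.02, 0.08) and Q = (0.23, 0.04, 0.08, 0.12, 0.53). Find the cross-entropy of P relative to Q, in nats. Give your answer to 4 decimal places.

H(P,Q) = −Σ p·ln q.
  −0.16·ln(0.23) = 0.23515
  −0.38·ln(0.04) = 1.22317
  −0.36·ln(0.08) = 0.90926
  −0.02·ln(0.12) = 0.04241
  −0.08·ln(0.53) = 0.05079
H(P,Q) = 2.4608 nats.

2.4608 nats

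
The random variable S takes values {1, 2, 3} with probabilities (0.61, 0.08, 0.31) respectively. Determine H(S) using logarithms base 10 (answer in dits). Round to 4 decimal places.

0.3764 dits

H(S) = −Σ p·log₁₀ p.
  −(0.61)·log₁₀(0.61) = 0.13095
  −(0.08)·log₁₀(0.08) = 0.08775
  −(0.31)·log₁₀(0.31) = 0.15768
Sum: 0.13095 + 0.08775 + 0.15768 = 0.3764 dits.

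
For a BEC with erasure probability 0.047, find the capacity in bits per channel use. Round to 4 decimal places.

0.9530 bits

Binary erasure channel: capacity C = 1 − ε.
C = 1 − 0.047 = 0.9530 bits per channel use.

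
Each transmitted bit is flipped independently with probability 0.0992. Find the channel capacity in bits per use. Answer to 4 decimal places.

0.5335 bits

Binary symmetric channel: C = 1 − h₂(ε) where h₂ is the binary entropy function.
h₂(0.0992) = −0.0992·log₂0.0992 − 0.9008·log₂0.9008 = 0.4665.
C = 1 − 0.4665 = 0.5335 bits per channel use.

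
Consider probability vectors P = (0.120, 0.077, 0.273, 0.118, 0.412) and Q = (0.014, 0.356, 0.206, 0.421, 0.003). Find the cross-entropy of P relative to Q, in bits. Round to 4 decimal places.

5.0762 bits

H(P,Q) = −Σ p·log₂ q.
  −0.120·log₂(0.014) = 0.73901
  −0.077·log₂(0.356) = 0.11473
  −0.273·log₂(0.206) = 0.62224
  −0.118·log₂(0.421) = 0.14728
  −0.412·log₂(0.003) = 3.45290
H(P,Q) = 5.0762 bits.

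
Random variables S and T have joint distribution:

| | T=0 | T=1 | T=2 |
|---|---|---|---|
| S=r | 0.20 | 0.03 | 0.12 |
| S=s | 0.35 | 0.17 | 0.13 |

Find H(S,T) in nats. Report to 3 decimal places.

1.615 nats

H(S,T) = −Σ p(x,y)·ln p(x,y) over all 6 cells.
  cell (r,0): −0.20·ln0.20 = 0.3219
  cell (r,1): −0.03·ln0.03 = 0.1052
  cell (r,2): −0.12·ln0.12 = 0.2544
  cell (s,0): −0.35·ln0.35 = 0.3674
  cell (s,1): −0.17·ln0.17 = 0.3012
  cell (s,2): −0.13·ln0.13 = 0.2652
Sum = 1.615 nats.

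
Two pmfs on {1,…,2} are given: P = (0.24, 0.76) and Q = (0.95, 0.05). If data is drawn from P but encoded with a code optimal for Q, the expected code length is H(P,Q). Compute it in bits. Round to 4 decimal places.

3.3024 bits

H(P,Q) = −Σ p·log₂ q.
  −0.24·log₂(0.95) = 0.01776
  −0.76·log₂(0.05) = 3.28467
H(P,Q) = 3.3024 bits.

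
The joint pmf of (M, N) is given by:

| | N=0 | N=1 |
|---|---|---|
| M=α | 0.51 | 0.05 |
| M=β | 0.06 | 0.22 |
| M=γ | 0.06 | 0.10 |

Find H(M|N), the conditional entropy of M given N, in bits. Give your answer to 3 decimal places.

1.061 bits

Marginals: p(M) = (0.5600, 0.2800, 0.1600), p(N) = (0.6300, 0.3700).
H(M|N) = Σ p(N) · H(M|N=·).
  N=0: p=0.6300, H(M|N=0) = 0.8929
  N=1: p=0.3700, H(M|N=1) = 1.3463
Weighted sum = 1.061 bits.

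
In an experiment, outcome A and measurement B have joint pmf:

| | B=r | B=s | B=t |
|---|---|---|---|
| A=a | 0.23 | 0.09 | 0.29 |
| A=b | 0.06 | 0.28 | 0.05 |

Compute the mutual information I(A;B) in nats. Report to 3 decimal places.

Marginals: p(A) = (0.6100, 0.3900), p(B) = (0.2900, 0.3700, 0.3400).
I(A;B) = H(A) + H(B) − H(A,B).
H(A) = 0.6687, H(B) = 1.0937, H(A,B) = 1.5887.
I(A;B) = 0.6687 + 1.0937 − 1.5887 = 0.174 nats.

0.174 nats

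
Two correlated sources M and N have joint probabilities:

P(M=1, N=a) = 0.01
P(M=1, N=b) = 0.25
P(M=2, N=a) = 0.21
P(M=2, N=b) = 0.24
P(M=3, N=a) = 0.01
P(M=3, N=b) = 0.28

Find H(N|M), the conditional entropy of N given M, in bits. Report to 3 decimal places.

Marginals: p(M) = (0.2600, 0.4500, 0.2900), p(N) = (0.2300, 0.7700).
H(N|M) = Σ p(M) · H(N|M=·).
  M=1: p=0.2600, H(N|M=1) = 0.2352
  M=2: p=0.4500, H(N|M=2) = 0.9968
  M=3: p=0.2900, H(N|M=3) = 0.2164
Weighted sum = 0.572 bits.

0.572 bits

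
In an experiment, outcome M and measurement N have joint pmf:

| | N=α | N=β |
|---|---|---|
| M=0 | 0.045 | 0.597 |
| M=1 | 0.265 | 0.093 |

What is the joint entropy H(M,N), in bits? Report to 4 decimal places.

H(M,N) = −Σ p(x,y)·log₂ p(x,y) over all 4 cells.
  cell (0,α): −0.045·log₂0.045 = 0.20133
  cell (0,β): −0.597·log₂0.597 = 0.44429
  cell (1,α): −0.265·log₂0.265 = 0.50772
  cell (1,β): −0.093·log₂0.093 = 0.31868
Sum = 1.4720 bits.

1.4720 bits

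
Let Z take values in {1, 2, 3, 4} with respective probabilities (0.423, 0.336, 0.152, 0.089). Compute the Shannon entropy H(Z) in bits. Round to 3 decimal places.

H(Z) = −Σ p·log₂ p.
  −(0.423)·log₂(0.423) = 0.5251
  −(0.336)·log₂(0.336) = 0.5287
  −(0.152)·log₂(0.152) = 0.4131
  −(0.089)·log₂(0.089) = 0.3106
Sum: 0.5251 + 0.5287 + 0.4131 + 0.3106 = 1.777 bits.

1.777 bits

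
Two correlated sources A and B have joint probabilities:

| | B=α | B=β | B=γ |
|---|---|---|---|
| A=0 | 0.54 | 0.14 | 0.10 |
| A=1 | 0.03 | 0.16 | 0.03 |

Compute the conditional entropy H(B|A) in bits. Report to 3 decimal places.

1.176 bits

Chain rule: H(B|A) = H(A,B) − H(A).
Marginals: p(A) = (0.7800, 0.2200), p(B) = (0.5700, 0.3000, 0.1300).
H(A,B) = 1.9359 bits; H(A) = 0.7602 bits.
H(B|A) = 1.9359 − 0.7602 = 1.176 bits.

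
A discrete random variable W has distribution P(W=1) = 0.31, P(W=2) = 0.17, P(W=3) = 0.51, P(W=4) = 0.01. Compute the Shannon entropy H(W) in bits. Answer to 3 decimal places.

H(W) = −Σ p·log₂ p.
  −(0.31)·log₂(0.31) = 0.5238
  −(0.17)·log₂(0.17) = 0.4346
  −(0.51)·log₂(0.51) = 0.4954
  −(0.01)·log₂(0.01) = 0.0664
Sum: 0.5238 + 0.4346 + 0.4954 + 0.0664 = 1.520 bits.

1.520 bits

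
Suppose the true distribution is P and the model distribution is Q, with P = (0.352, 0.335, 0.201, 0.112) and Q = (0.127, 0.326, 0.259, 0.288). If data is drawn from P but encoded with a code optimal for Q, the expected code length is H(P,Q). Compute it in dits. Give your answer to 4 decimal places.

H(P,Q) = −Σ p·log₁₀ q.
  −0.352·log₁₀(0.127) = 0.31546
  −0.335·log₁₀(0.326) = 0.16307
  −0.201·log₁₀(0.259) = 0.11793
  −0.112·log₁₀(0.288) = 0.06055
H(P,Q) = 0.6570 dits.

0.6570 dits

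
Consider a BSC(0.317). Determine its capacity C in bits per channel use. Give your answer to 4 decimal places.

0.0989 bits

Binary symmetric channel: C = 1 − h₂(ε) where h₂ is the binary entropy function.
h₂(0.317) = −0.317·log₂0.317 − 0.683·log₂0.683 = 0.9011.
C = 1 − 0.9011 = 0.0989 bits per channel use.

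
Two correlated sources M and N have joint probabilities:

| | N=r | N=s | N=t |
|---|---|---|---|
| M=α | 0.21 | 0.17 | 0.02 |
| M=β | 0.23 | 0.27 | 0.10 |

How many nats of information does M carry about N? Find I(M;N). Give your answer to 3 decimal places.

Marginals: p(M) = (0.4000, 0.6000), p(N) = (0.4400, 0.4400, 0.1200).
I(M;N) = H(M) + H(N) − H(M,N).
H(M) = 0.6730, H(N) = 0.9769, H(M,N) = 1.6290.
I(M;N) = 0.6730 + 0.9769 − 1.6290 = 0.021 nats.

0.021 nats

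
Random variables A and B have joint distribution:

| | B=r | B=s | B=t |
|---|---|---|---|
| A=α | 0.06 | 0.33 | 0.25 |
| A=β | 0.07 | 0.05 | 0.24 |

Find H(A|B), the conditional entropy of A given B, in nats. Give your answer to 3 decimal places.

0.577 nats

Chain rule: H(A|B) = H(A,B) − H(B).
Marginals: p(A) = (0.6400, 0.3600), p(B) = (0.1300, 0.3800, 0.4900).
H(A,B) = 1.5597 nats; H(B) = 0.9825 nats.
H(A|B) = 1.5597 − 0.9825 = 0.577 nats.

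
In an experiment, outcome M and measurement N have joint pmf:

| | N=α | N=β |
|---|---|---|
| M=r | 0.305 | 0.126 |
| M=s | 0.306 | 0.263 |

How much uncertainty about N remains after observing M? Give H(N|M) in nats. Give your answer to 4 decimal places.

0.6532 nats

Marginals: p(M) = (0.4310, 0.5690), p(N) = (0.6110, 0.3890).
H(N|M) = Σ p(M) · H(N|M=·).
  M=r: p=0.4310, H(N|M=r) = 0.6042
  M=s: p=0.5690, H(N|M=s) = 0.6903
Weighted sum = 0.6532 nats.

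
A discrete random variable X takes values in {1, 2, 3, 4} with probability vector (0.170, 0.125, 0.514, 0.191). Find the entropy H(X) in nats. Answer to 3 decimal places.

H(X) = −Σ p·ln p.
  −(0.170)·ln(0.170) = 0.3012
  −(0.125)·ln(0.125) = 0.2599
  −(0.514)·ln(0.514) = 0.3421
  −(0.191)·ln(0.191) = 0.3162
Sum: 0.3012 + 0.2599 + 0.3421 + 0.3162 = 1.219 nats.

1.219 nats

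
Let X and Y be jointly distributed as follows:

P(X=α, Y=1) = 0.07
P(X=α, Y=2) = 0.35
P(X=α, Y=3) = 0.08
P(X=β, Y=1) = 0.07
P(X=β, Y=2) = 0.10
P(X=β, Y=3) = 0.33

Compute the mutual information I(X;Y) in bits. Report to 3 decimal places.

Marginals: p(X) = (0.5000, 0.5000), p(Y) = (0.1400, 0.4500, 0.4100).
I(X;Y) = Σ p(x,y)·log₂[p(x,y)/(p(x)p(y))].
  (α,1): 0.07·log₂(1.0000) = 0.0000
  (α,2): 0.35·log₂(1.5556) = 0.2231
  (α,3): 0.08·log₂(0.3902) = -0.1086
  (β,1): 0.07·log₂(1.0000) = 0.0000
  (β,2): 0.10·log₂(0.4444) = -0.1170
  (β,3): 0.33·log₂(1.6098) = 0.2267
Sum = 0.224 bits.

0.224 bits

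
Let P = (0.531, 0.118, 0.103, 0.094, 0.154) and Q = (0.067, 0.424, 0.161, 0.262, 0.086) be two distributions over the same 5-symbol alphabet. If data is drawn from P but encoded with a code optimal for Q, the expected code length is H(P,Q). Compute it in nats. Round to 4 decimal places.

H(P,Q) = −Σ p·ln q.
  −0.531·ln(0.067) = 1.43533
  −0.118·ln(0.424) = 0.10125
  −0.103·ln(0.161) = 0.18811
  −0.094·ln(0.262) = 0.12590
  −0.154·ln(0.086) = 0.37782
H(P,Q) = 2.2284 nats.

2.2284 nats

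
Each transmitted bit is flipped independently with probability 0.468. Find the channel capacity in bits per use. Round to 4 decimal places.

Binary symmetric channel: C = 1 − h₂(ε) where h₂ is the binary entropy function.
h₂(0.468) = −0.468·log₂0.468 − 0.532·log₂0.532 = 0.9970.
C = 1 − 0.9970 = 0.0030 bits per channel use.

0.0030 bits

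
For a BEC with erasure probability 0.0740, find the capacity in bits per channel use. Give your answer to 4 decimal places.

Binary erasure channel: capacity C = 1 − ε.
C = 1 − 0.0740 = 0.9260 bits per channel use.

0.9260 bits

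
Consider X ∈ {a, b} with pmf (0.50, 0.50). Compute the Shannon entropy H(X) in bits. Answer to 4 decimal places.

H(X) = −Σ p·log₂ p.
  −(0.50)·log₂(0.50) = 0.50000
  −(0.50)·log₂(0.50) = 0.50000
Sum: 0.50000 + 0.50000 = 1.0000 bits.

1.0000 bits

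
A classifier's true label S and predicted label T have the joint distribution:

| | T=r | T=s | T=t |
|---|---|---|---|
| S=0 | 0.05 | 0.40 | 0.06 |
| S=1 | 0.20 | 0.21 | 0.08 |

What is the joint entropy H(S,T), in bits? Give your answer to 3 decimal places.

H(S,T) = −Σ p(x,y)·log₂ p(x,y) over all 6 cells.
  cell (0,r): −0.05·log₂0.05 = 0.2161
  cell (0,s): −0.40·log₂0.40 = 0.5288
  cell (0,t): −0.06·log₂0.06 = 0.2435
  cell (1,r): −0.20·log₂0.20 = 0.4644
  cell (1,s): −0.21·log₂0.21 = 0.4728
  cell (1,t): −0.08·log₂0.08 = 0.2915
Sum = 2.217 bits.

2.217 bits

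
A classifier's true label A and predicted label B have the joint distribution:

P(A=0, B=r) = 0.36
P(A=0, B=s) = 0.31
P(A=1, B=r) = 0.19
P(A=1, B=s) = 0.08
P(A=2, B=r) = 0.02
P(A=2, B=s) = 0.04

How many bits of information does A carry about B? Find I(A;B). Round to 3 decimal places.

0.027 bits

Marginals: p(A) = (0.6700, 0.2700, 0.0600), p(B) = (0.5700, 0.4300).
I(A;B) = H(A) + H(B) − H(A,B).
H(A) = 1.1407, H(B) = 0.9858, H(A,B) = 2.0998.
I(A;B) = 1.1407 + 0.9858 − 2.0998 = 0.027 bits.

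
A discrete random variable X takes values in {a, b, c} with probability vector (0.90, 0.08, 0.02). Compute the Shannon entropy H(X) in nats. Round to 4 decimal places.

0.3751 nats

H(X) = −Σ p·ln p.
  −(0.90)·ln(0.90) = 0.09482
  −(0.08)·ln(0.08) = 0.20206
  −(0.02)·ln(0.02) = 0.07824
Sum: 0.09482 + 0.20206 + 0.07824 = 0.3751 nats.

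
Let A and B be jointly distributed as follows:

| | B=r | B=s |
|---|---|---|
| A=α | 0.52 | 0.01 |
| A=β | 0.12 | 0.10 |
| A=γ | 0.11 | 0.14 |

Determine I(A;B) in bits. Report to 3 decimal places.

0.274 bits

Marginals: p(A) = (0.5300, 0.2200, 0.2500), p(B) = (0.7500, 0.2500).
I(A;B) = H(A) + H(B) − H(A,B).
H(A) = 1.4660, H(B) = 0.8113, H(A,B) = 2.0037.
I(A;B) = 1.4660 + 0.8113 − 2.0037 = 0.274 bits.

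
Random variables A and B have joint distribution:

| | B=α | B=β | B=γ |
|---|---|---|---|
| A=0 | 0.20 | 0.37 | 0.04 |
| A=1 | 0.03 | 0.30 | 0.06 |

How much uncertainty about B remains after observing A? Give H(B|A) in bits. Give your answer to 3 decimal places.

1.132 bits

Marginals: p(A) = (0.6100, 0.3900), p(B) = (0.2300, 0.6700, 0.1000).
H(B|A) = Σ p(A) · H(B|A=·).
  A=0: p=0.6100, H(B|A=0) = 1.2227
  A=1: p=0.3900, H(B|A=1) = 0.9913
Weighted sum = 1.132 bits.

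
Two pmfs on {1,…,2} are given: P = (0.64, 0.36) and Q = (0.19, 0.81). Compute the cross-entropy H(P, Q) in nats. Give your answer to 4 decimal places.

H(P,Q) = −Σ p·ln q.
  −0.64·ln(0.19) = 1.06287
  −0.36·ln(0.81) = 0.07586
H(P,Q) = 1.1387 nats.

1.1387 nats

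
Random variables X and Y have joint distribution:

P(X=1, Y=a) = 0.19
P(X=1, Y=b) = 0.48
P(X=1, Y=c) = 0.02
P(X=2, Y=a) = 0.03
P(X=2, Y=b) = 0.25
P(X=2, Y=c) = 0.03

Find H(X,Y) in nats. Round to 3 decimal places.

1.303 nats

H(X,Y) = −Σ p(x,y)·ln p(x,y) over all 6 cells.
  cell (1,a): −0.19·ln0.19 = 0.3155
  cell (1,b): −0.48·ln0.48 = 0.3523
  cell (1,c): −0.02·ln0.02 = 0.0782
  cell (2,a): −0.03·ln0.03 = 0.1052
  cell (2,b): −0.25·ln0.25 = 0.3466
  cell (2,c): −0.03·ln0.03 = 0.1052
Sum = 1.303 nats.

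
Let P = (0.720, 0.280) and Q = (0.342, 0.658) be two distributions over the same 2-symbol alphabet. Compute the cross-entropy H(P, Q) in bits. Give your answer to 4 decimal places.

H(P,Q) = −Σ p·log₂ q.
  −0.720·log₂(0.342) = 1.11451
  −0.280·log₂(0.658) = 0.16908
H(P,Q) = 1.2836 bits.

1.2836 bits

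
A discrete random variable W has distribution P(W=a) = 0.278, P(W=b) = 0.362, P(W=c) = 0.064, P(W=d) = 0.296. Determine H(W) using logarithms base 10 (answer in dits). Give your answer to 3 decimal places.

0.547 dits

H(W) = −Σ p·log₁₀ p.
  −(0.278)·log₁₀(0.278) = 0.1546
  −(0.362)·log₁₀(0.362) = 0.1597
  −(0.064)·log₁₀(0.064) = 0.0764
  −(0.296)·log₁₀(0.296) = 0.1565
Sum: 0.1546 + 0.1597 + 0.0764 + 0.1565 = 0.547 dits.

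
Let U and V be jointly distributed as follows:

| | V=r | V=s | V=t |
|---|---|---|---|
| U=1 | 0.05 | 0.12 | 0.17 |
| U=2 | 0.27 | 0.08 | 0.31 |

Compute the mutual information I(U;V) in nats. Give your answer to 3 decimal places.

0.056 nats

Marginals: p(U) = (0.3400, 0.6600), p(V) = (0.3200, 0.2000, 0.4800).
I(U;V) = Σ p(x,y)·ln[p(x,y)/(p(x)p(y))].
  (1,r): 0.05·ln(0.4596) = -0.0389
  (1,s): 0.12·ln(1.7647) = 0.0682
  (1,t): 0.17·ln(1.0417) = 0.0069
  (2,r): 0.27·ln(1.2784) = 0.0663
  (2,s): 0.08·ln(0.6061) = -0.0401
  (2,t): 0.31·ln(0.9785) = -0.0067
Sum = 0.056 nats.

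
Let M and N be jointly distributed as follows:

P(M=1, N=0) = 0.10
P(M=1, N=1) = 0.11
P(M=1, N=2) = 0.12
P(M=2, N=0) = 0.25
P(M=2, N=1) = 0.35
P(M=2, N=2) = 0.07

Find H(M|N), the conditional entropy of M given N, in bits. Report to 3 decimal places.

0.848 bits

Marginals: p(M) = (0.3300, 0.6700), p(N) = (0.3500, 0.4600, 0.1900).
H(M|N) = Σ p(N) · H(M|N=·).
  N=0: p=0.3500, H(M|N=0) = 0.8631
  N=1: p=0.4600, H(M|N=1) = 0.7936
  N=2: p=0.1900, H(M|N=2) = 0.9495
Weighted sum = 0.848 bits.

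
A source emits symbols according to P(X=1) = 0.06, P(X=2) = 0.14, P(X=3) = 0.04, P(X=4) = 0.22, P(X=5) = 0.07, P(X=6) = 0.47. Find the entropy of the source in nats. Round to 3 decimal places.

1.447 nats

H(X) = −Σ p·ln p.
  −(0.06)·ln(0.06) = 0.1688
  −(0.14)·ln(0.14) = 0.2753
  −(0.04)·ln(0.04) = 0.1288
  −(0.22)·ln(0.22) = 0.3331
  −(0.07)·ln(0.07) = 0.1861
  −(0.47)·ln(0.47) = 0.3549
Sum: 0.1688 + 0.2753 + 0.1288 + 0.3331 + 0.1861 + 0.3549 = 1.447 nats.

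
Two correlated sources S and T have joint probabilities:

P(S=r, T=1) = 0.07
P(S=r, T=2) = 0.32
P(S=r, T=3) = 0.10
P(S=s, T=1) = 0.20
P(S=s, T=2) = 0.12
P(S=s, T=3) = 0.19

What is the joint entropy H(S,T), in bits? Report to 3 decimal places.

H(S,T) = −Σ p(x,y)·log₂ p(x,y) over all 6 cells.
  cell (r,1): −0.07·log₂0.07 = 0.2686
  cell (r,2): −0.32·log₂0.32 = 0.5260
  cell (r,3): −0.10·log₂0.10 = 0.3322
  cell (s,1): −0.20·log₂0.20 = 0.4644
  cell (s,2): −0.12·log₂0.12 = 0.3671
  cell (s,3): −0.19·log₂0.19 = 0.4552
Sum = 2.413 bits.

2.413 bits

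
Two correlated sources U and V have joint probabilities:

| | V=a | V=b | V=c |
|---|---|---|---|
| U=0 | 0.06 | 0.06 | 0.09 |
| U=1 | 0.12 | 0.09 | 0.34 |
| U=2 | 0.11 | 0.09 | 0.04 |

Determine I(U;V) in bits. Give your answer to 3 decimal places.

0.108 bits

Marginals: p(U) = (0.2100, 0.5500, 0.2400), p(V) = (0.2900, 0.2400, 0.4700).
I(U;V) = H(U) + H(V) − H(U,V).
H(U) = 1.4413, H(V) = 1.5240, H(U,V) = 2.8573.
I(U;V) = 1.4413 + 1.5240 − 2.8573 = 0.108 bits.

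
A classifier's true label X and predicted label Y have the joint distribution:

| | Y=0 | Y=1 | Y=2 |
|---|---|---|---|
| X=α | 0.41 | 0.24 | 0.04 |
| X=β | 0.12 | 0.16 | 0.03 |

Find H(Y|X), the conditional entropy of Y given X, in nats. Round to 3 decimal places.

0.871 nats

Chain rule: H(Y|X) = H(X,Y) − H(X).
Marginals: p(X) = (0.6900, 0.3100), p(Y) = (0.5300, 0.4000, 0.0700).
H(X,Y) = 1.4897 nats; H(X) = 0.6191 nats.
H(Y|X) = 1.4897 − 0.6191 = 0.871 nats.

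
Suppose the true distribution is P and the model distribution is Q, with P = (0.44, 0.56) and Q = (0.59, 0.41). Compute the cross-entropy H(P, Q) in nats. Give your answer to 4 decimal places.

H(P,Q) = −Σ p·ln q.
  −0.44·ln(0.59) = 0.23216
  −0.56·ln(0.41) = 0.49929
H(P,Q) = 0.7315 nats.

0.7315 nats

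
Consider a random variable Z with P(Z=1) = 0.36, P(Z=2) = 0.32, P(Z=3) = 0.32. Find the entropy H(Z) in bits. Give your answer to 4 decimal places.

H(Z) = −Σ p·log₂ p.
  −(0.36)·log₂(0.36) = 0.53062
  −(0.32)·log₂(0.32) = 0.52603
  −(0.32)·log₂(0.32) = 0.52603
Sum: 0.53062 + 0.52603 + 0.52603 = 1.5827 bits.

1.5827 bits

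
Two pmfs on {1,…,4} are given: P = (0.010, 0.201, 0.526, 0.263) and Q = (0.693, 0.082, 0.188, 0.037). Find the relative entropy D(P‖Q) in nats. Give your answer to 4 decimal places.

D(P‖Q) = Σ p·ln(p/q).
  0.010·ln(0.010/0.693) = -0.04238
  0.201·ln(0.201/0.082) = 0.18021
  0.526·ln(0.526/0.188) = 0.54118
  0.263·ln(0.263/0.037) = 0.51581
D(P‖Q) = 1.1948 nats.

1.1948 nats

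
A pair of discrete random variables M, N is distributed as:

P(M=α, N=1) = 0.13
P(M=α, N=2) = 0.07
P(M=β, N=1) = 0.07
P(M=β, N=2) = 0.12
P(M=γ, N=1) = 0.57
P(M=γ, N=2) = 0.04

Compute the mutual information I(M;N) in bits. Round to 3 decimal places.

0.198 bits

Marginals: p(M) = (0.2000, 0.1900, 0.6100), p(N) = (0.7700, 0.2300).
I(M;N) = Σ p(x,y)·log₂[p(x,y)/(p(x)p(y))].
  (α,1): 0.13·log₂(0.8442) = -0.0318
  (α,2): 0.07·log₂(1.5217) = 0.0424
  (β,1): 0.07·log₂(0.4785) = -0.0744
  (β,2): 0.12·log₂(2.7460) = 0.1749
  (γ,1): 0.57·log₂(1.2135) = 0.1592
  (γ,2): 0.04·log₂(0.2851) = -0.0724
Sum = 0.198 bits.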